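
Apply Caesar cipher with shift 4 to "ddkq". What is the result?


Caesar cipher: shift "ddkq" by 4
  'd' (pos 3) + 4 = pos 7 = 'h'
  'd' (pos 3) + 4 = pos 7 = 'h'
  'k' (pos 10) + 4 = pos 14 = 'o'
  'q' (pos 16) + 4 = pos 20 = 'u'
Result: hhou

hhou


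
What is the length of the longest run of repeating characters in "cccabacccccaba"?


Input: "cccabacccccaba"
Scanning for longest run:
  Position 1 ('c'): continues run of 'c', length=2
  Position 2 ('c'): continues run of 'c', length=3
  Position 3 ('a'): new char, reset run to 1
  Position 4 ('b'): new char, reset run to 1
  Position 5 ('a'): new char, reset run to 1
  Position 6 ('c'): new char, reset run to 1
  Position 7 ('c'): continues run of 'c', length=2
  Position 8 ('c'): continues run of 'c', length=3
  Position 9 ('c'): continues run of 'c', length=4
  Position 10 ('c'): continues run of 'c', length=5
  Position 11 ('a'): new char, reset run to 1
  Position 12 ('b'): new char, reset run to 1
  Position 13 ('a'): new char, reset run to 1
Longest run: 'c' with length 5

5


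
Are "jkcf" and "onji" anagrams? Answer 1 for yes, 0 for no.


Strings: "jkcf", "onji"
Sorted first:  cfjk
Sorted second: ijno
Differ at position 0: 'c' vs 'i' => not anagrams

0


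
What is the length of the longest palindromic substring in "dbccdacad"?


Input: "dbccdacad"
Checking substrings for palindromes:
  [4:9] "dacad" (len 5) => palindrome
  [5:8] "aca" (len 3) => palindrome
  [2:4] "cc" (len 2) => palindrome
Longest palindromic substring: "dacad" with length 5

5


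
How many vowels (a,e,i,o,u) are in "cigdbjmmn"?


Input: cigdbjmmn
Checking each character:
  'c' at position 0: consonant
  'i' at position 1: vowel (running total: 1)
  'g' at position 2: consonant
  'd' at position 3: consonant
  'b' at position 4: consonant
  'j' at position 5: consonant
  'm' at position 6: consonant
  'm' at position 7: consonant
  'n' at position 8: consonant
Total vowels: 1

1


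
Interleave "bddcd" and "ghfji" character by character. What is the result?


Interleaving "bddcd" and "ghfji":
  Position 0: 'b' from first, 'g' from second => "bg"
  Position 1: 'd' from first, 'h' from second => "dh"
  Position 2: 'd' from first, 'f' from second => "df"
  Position 3: 'c' from first, 'j' from second => "cj"
  Position 4: 'd' from first, 'i' from second => "di"
Result: bgdhdfcjdi

bgdhdfcjdi


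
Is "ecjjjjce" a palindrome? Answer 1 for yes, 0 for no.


Input: ecjjjjce
Reversed: ecjjjjce
  Compare pos 0 ('e') with pos 7 ('e'): match
  Compare pos 1 ('c') with pos 6 ('c'): match
  Compare pos 2 ('j') with pos 5 ('j'): match
  Compare pos 3 ('j') with pos 4 ('j'): match
Result: palindrome

1


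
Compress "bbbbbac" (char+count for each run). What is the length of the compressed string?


Input: bbbbbac
Runs:
  'b' x 5 => "b5"
  'a' x 1 => "a1"
  'c' x 1 => "c1"
Compressed: "b5a1c1"
Compressed length: 6

6


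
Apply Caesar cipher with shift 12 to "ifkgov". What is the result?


Caesar cipher: shift "ifkgov" by 12
  'i' (pos 8) + 12 = pos 20 = 'u'
  'f' (pos 5) + 12 = pos 17 = 'r'
  'k' (pos 10) + 12 = pos 22 = 'w'
  'g' (pos 6) + 12 = pos 18 = 's'
  'o' (pos 14) + 12 = pos 0 = 'a'
  'v' (pos 21) + 12 = pos 7 = 'h'
Result: urwsah

urwsah


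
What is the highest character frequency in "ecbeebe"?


Input: ecbeebe
Character counts:
  'b': 2
  'c': 1
  'e': 4
Maximum frequency: 4

4


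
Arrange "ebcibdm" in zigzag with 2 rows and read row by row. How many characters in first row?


Zigzag "ebcibdm" into 2 rows:
Placing characters:
  'e' => row 0
  'b' => row 1
  'c' => row 0
  'i' => row 1
  'b' => row 0
  'd' => row 1
  'm' => row 0
Rows:
  Row 0: "ecbm"
  Row 1: "bid"
First row length: 4

4


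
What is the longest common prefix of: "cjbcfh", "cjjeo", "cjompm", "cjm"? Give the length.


Words: cjbcfh, cjjeo, cjompm, cjm
  Position 0: all 'c' => match
  Position 1: all 'j' => match
  Position 2: ('b', 'j', 'o', 'm') => mismatch, stop
LCP = "cj" (length 2)

2


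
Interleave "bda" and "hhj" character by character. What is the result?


Interleaving "bda" and "hhj":
  Position 0: 'b' from first, 'h' from second => "bh"
  Position 1: 'd' from first, 'h' from second => "dh"
  Position 2: 'a' from first, 'j' from second => "aj"
Result: bhdhaj

bhdhaj


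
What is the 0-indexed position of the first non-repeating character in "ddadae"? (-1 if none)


Input: ddadae
Character frequencies:
  'a': 2
  'd': 3
  'e': 1
Scanning left to right for freq == 1:
  Position 0 ('d'): freq=3, skip
  Position 1 ('d'): freq=3, skip
  Position 2 ('a'): freq=2, skip
  Position 3 ('d'): freq=3, skip
  Position 4 ('a'): freq=2, skip
  Position 5 ('e'): unique! => answer = 5

5


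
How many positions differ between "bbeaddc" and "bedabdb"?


Comparing "bbeaddc" and "bedabdb" position by position:
  Position 0: 'b' vs 'b' => same
  Position 1: 'b' vs 'e' => DIFFER
  Position 2: 'e' vs 'd' => DIFFER
  Position 3: 'a' vs 'a' => same
  Position 4: 'd' vs 'b' => DIFFER
  Position 5: 'd' vs 'd' => same
  Position 6: 'c' vs 'b' => DIFFER
Positions that differ: 4

4


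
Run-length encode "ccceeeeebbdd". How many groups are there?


Input: ccceeeeebbdd
Scanning for consecutive runs:
  Group 1: 'c' x 3 (positions 0-2)
  Group 2: 'e' x 5 (positions 3-7)
  Group 3: 'b' x 2 (positions 8-9)
  Group 4: 'd' x 2 (positions 10-11)
Total groups: 4

4


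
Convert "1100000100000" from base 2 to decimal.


Input: "1100000100000" in base 2
Positional expansion:
  Digit '1' (value 1) x 2^12 = 4096
  Digit '1' (value 1) x 2^11 = 2048
  Digit '0' (value 0) x 2^10 = 0
  Digit '0' (value 0) x 2^9 = 0
  Digit '0' (value 0) x 2^8 = 0
  Digit '0' (value 0) x 2^7 = 0
  Digit '0' (value 0) x 2^6 = 0
  Digit '1' (value 1) x 2^5 = 32
  Digit '0' (value 0) x 2^4 = 0
  Digit '0' (value 0) x 2^3 = 0
  Digit '0' (value 0) x 2^2 = 0
  Digit '0' (value 0) x 2^1 = 0
  Digit '0' (value 0) x 2^0 = 0
Sum = 6176

6176


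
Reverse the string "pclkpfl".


Input: pclkpfl
Reading characters right to left:
  Position 6: 'l'
  Position 5: 'f'
  Position 4: 'p'
  Position 3: 'k'
  Position 2: 'l'
  Position 1: 'c'
  Position 0: 'p'
Reversed: lfpklcp

lfpklcp


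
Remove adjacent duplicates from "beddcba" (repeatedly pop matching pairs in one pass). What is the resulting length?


Input: beddcba
Stack-based adjacent duplicate removal:
  Read 'b': push. Stack: b
  Read 'e': push. Stack: be
  Read 'd': push. Stack: bed
  Read 'd': matches stack top 'd' => pop. Stack: be
  Read 'c': push. Stack: bec
  Read 'b': push. Stack: becb
  Read 'a': push. Stack: becba
Final stack: "becba" (length 5)

5


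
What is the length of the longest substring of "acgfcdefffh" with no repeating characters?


Input: "acgfcdefffh"
Sliding window (track last position of each char):
  Position 0 ('a'): window [0,0] length 1 -- new best
  Position 1 ('c'): window [0,1] length 2 -- new best
  Position 2 ('g'): window [0,2] length 3 -- new best
  Position 3 ('f'): window [0,3] length 4 -- new best
  Position 4 ('c'): repeat (last at 1), move window start to 2
  Position 4 ('c'): window [2,4] length 3
  Position 5 ('d'): window [2,5] length 4
  Position 6 ('e'): window [2,6] length 5 -- new best
  Position 7 ('f'): repeat (last at 3), move window start to 4
  Position 7 ('f'): window [4,7] length 4
  Position 8 ('f'): repeat (last at 7), move window start to 8
  Position 8 ('f'): window [8,8] length 1
  Position 9 ('f'): repeat (last at 8), move window start to 9
  Position 9 ('f'): window [9,9] length 1
  Position 10 ('h'): window [9,10] length 2
Longest substring with no repeats: "gfcde" with length 5

5


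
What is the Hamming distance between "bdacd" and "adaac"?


Comparing "bdacd" and "adaac" position by position:
  Position 0: 'b' vs 'a' => differ
  Position 1: 'd' vs 'd' => same
  Position 2: 'a' vs 'a' => same
  Position 3: 'c' vs 'a' => differ
  Position 4: 'd' vs 'c' => differ
Total differences (Hamming distance): 3

3


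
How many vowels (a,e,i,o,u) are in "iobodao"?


Input: iobodao
Checking each character:
  'i' at position 0: vowel (running total: 1)
  'o' at position 1: vowel (running total: 2)
  'b' at position 2: consonant
  'o' at position 3: vowel (running total: 3)
  'd' at position 4: consonant
  'a' at position 5: vowel (running total: 4)
  'o' at position 6: vowel (running total: 5)
Total vowels: 5

5


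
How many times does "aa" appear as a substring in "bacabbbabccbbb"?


Searching for "aa" in "bacabbbabccbbb"
Scanning each position:
  Position 0: "ba" => no
  Position 1: "ac" => no
  Position 2: "ca" => no
  Position 3: "ab" => no
  Position 4: "bb" => no
  Position 5: "bb" => no
  Position 6: "ba" => no
  Position 7: "ab" => no
  Position 8: "bc" => no
  Position 9: "cc" => no
  Position 10: "cb" => no
  Position 11: "bb" => no
  Position 12: "bb" => no
Total occurrences: 0

0


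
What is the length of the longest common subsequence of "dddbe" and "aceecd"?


LCS of "dddbe" and "aceecd"
DP table:
           a    c    e    e    c    d
      0    0    0    0    0    0    0
  d   0    0    0    0    0    0    1
  d   0    0    0    0    0    0    1
  d   0    0    0    0    0    0    1
  b   0    0    0    0    0    0    1
  e   0    0    0    1    1    1    1
LCS length = dp[5][6] = 1

1


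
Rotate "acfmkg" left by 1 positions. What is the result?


Input: "acfmkg", rotate left by 1
First 1 characters: "a"
Remaining characters: "cfmkg"
Concatenate remaining + first: "cfmkg" + "a" = "cfmkga"

cfmkga


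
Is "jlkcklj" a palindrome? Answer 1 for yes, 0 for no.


Input: jlkcklj
Reversed: jlkcklj
  Compare pos 0 ('j') with pos 6 ('j'): match
  Compare pos 1 ('l') with pos 5 ('l'): match
  Compare pos 2 ('k') with pos 4 ('k'): match
Result: palindrome

1


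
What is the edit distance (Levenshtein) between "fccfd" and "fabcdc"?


Computing edit distance: "fccfd" -> "fabcdc"
DP table:
           f    a    b    c    d    c
      0    1    2    3    4    5    6
  f   1    0    1    2    3    4    5
  c   2    1    1    2    2    3    4
  c   3    2    2    2    2    3    3
  f   4    3    3    3    3    3    4
  d   5    4    4    4    4    3    4
Edit distance = dp[5][6] = 4

4


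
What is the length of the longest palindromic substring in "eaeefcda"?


Input: "eaeefcda"
Checking substrings for palindromes:
  [0:3] "eae" (len 3) => palindrome
  [2:4] "ee" (len 2) => palindrome
Longest palindromic substring: "eae" with length 3

3


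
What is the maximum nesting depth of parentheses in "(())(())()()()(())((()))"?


Input: "(())(())()()()(())((()))"
Tracking depth:
  Position 0 '(': depth becomes 1
  Position 1 '(': depth becomes 2
  Position 2 ')': depth becomes 1
  Position 3 ')': depth becomes 0
  Position 4 '(': depth becomes 1
  Position 5 '(': depth becomes 2
  Position 6 ')': depth becomes 1
  Position 7 ')': depth becomes 0
  Position 8 '(': depth becomes 1
  Position 9 ')': depth becomes 0
  Position 10 '(': depth becomes 1
  Position 11 ')': depth becomes 0
  Position 12 '(': depth becomes 1
  Position 13 ')': depth becomes 0
  Position 14 '(': depth becomes 1
  Position 15 '(': depth becomes 2
  Position 16 ')': depth becomes 1
  Position 17 ')': depth becomes 0
  Position 18 '(': depth becomes 1
  Position 19 '(': depth becomes 2
  Position 20 '(': depth becomes 3
  Position 21 ')': depth becomes 2
  Position 22 ')': depth becomes 1
  Position 23 ')': depth becomes 0
Maximum depth reached: 3

3


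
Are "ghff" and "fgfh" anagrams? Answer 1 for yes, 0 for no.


Strings: "ghff", "fgfh"
Sorted first:  ffgh
Sorted second: ffgh
Sorted forms match => anagrams

1


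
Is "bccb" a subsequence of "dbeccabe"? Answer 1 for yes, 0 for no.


Check if "bccb" is a subsequence of "dbeccabe"
Greedy scan:
  Position 0 ('d'): no match needed
  Position 1 ('b'): matches sub[0] = 'b'
  Position 2 ('e'): no match needed
  Position 3 ('c'): matches sub[1] = 'c'
  Position 4 ('c'): matches sub[2] = 'c'
  Position 5 ('a'): no match needed
  Position 6 ('b'): matches sub[3] = 'b'
  Position 7 ('e'): no match needed
All 4 characters matched => is a subsequence

1


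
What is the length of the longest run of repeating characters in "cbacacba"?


Input: "cbacacba"
Scanning for longest run:
  Position 1 ('b'): new char, reset run to 1
  Position 2 ('a'): new char, reset run to 1
  Position 3 ('c'): new char, reset run to 1
  Position 4 ('a'): new char, reset run to 1
  Position 5 ('c'): new char, reset run to 1
  Position 6 ('b'): new char, reset run to 1
  Position 7 ('a'): new char, reset run to 1
Longest run: 'c' with length 1

1


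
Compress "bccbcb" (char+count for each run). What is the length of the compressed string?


Input: bccbcb
Runs:
  'b' x 1 => "b1"
  'c' x 2 => "c2"
  'b' x 1 => "b1"
  'c' x 1 => "c1"
  'b' x 1 => "b1"
Compressed: "b1c2b1c1b1"
Compressed length: 10

10


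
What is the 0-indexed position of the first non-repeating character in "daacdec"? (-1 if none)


Input: daacdec
Character frequencies:
  'a': 2
  'c': 2
  'd': 2
  'e': 1
Scanning left to right for freq == 1:
  Position 0 ('d'): freq=2, skip
  Position 1 ('a'): freq=2, skip
  Position 2 ('a'): freq=2, skip
  Position 3 ('c'): freq=2, skip
  Position 4 ('d'): freq=2, skip
  Position 5 ('e'): unique! => answer = 5

5


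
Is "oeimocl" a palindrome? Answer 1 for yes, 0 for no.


Input: oeimocl
Reversed: lcomieo
  Compare pos 0 ('o') with pos 6 ('l'): MISMATCH
  Compare pos 1 ('e') with pos 5 ('c'): MISMATCH
  Compare pos 2 ('i') with pos 4 ('o'): MISMATCH
Result: not a palindrome

0


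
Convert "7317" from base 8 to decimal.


Input: "7317" in base 8
Positional expansion:
  Digit '7' (value 7) x 8^3 = 3584
  Digit '3' (value 3) x 8^2 = 192
  Digit '1' (value 1) x 8^1 = 8
  Digit '7' (value 7) x 8^0 = 7
Sum = 3791

3791


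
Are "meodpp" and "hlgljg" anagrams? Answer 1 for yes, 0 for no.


Strings: "meodpp", "hlgljg"
Sorted first:  demopp
Sorted second: gghjll
Differ at position 0: 'd' vs 'g' => not anagrams

0


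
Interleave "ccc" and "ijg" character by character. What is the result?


Interleaving "ccc" and "ijg":
  Position 0: 'c' from first, 'i' from second => "ci"
  Position 1: 'c' from first, 'j' from second => "cj"
  Position 2: 'c' from first, 'g' from second => "cg"
Result: cicjcg

cicjcg


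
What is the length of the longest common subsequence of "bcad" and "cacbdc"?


LCS of "bcad" and "cacbdc"
DP table:
           c    a    c    b    d    c
      0    0    0    0    0    0    0
  b   0    0    0    0    1    1    1
  c   0    1    1    1    1    1    2
  a   0    1    2    2    2    2    2
  d   0    1    2    2    2    3    3
LCS length = dp[4][6] = 3

3


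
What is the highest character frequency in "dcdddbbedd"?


Input: dcdddbbedd
Character counts:
  'b': 2
  'c': 1
  'd': 6
  'e': 1
Maximum frequency: 6

6


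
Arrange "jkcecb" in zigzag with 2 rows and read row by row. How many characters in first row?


Zigzag "jkcecb" into 2 rows:
Placing characters:
  'j' => row 0
  'k' => row 1
  'c' => row 0
  'e' => row 1
  'c' => row 0
  'b' => row 1
Rows:
  Row 0: "jcc"
  Row 1: "keb"
First row length: 3

3


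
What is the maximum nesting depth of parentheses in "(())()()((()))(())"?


Input: "(())()()((()))(())"
Tracking depth:
  Position 0 '(': depth becomes 1
  Position 1 '(': depth becomes 2
  Position 2 ')': depth becomes 1
  Position 3 ')': depth becomes 0
  Position 4 '(': depth becomes 1
  Position 5 ')': depth becomes 0
  Position 6 '(': depth becomes 1
  Position 7 ')': depth becomes 0
  Position 8 '(': depth becomes 1
  Position 9 '(': depth becomes 2
  Position 10 '(': depth becomes 3
  Position 11 ')': depth becomes 2
  Position 12 ')': depth becomes 1
  Position 13 ')': depth becomes 0
  Position 14 '(': depth becomes 1
  Position 15 '(': depth becomes 2
  Position 16 ')': depth becomes 1
  Position 17 ')': depth becomes 0
Maximum depth reached: 3

3


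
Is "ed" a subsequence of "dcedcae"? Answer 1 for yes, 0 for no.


Check if "ed" is a subsequence of "dcedcae"
Greedy scan:
  Position 0 ('d'): no match needed
  Position 1 ('c'): no match needed
  Position 2 ('e'): matches sub[0] = 'e'
  Position 3 ('d'): matches sub[1] = 'd'
  Position 4 ('c'): no match needed
  Position 5 ('a'): no match needed
  Position 6 ('e'): no match needed
All 2 characters matched => is a subsequence

1


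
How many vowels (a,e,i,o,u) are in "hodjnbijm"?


Input: hodjnbijm
Checking each character:
  'h' at position 0: consonant
  'o' at position 1: vowel (running total: 1)
  'd' at position 2: consonant
  'j' at position 3: consonant
  'n' at position 4: consonant
  'b' at position 5: consonant
  'i' at position 6: vowel (running total: 2)
  'j' at position 7: consonant
  'm' at position 8: consonant
Total vowels: 2

2


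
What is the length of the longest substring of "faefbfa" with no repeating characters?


Input: "faefbfa"
Sliding window (track last position of each char):
  Position 0 ('f'): window [0,0] length 1 -- new best
  Position 1 ('a'): window [0,1] length 2 -- new best
  Position 2 ('e'): window [0,2] length 3 -- new best
  Position 3 ('f'): repeat (last at 0), move window start to 1
  Position 3 ('f'): window [1,3] length 3
  Position 4 ('b'): window [1,4] length 4 -- new best
  Position 5 ('f'): repeat (last at 3), move window start to 4
  Position 5 ('f'): window [4,5] length 2
  Position 6 ('a'): window [4,6] length 3
Longest substring with no repeats: "aefb" with length 4

4


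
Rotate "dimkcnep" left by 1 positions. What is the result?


Input: "dimkcnep", rotate left by 1
First 1 characters: "d"
Remaining characters: "imkcnep"
Concatenate remaining + first: "imkcnep" + "d" = "imkcnepd"

imkcnepd


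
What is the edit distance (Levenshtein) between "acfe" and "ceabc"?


Computing edit distance: "acfe" -> "ceabc"
DP table:
           c    e    a    b    c
      0    1    2    3    4    5
  a   1    1    2    2    3    4
  c   2    1    2    3    3    3
  f   3    2    2    3    4    4
  e   4    3    2    3    4    5
Edit distance = dp[4][5] = 5

5


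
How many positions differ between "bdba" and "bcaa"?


Comparing "bdba" and "bcaa" position by position:
  Position 0: 'b' vs 'b' => same
  Position 1: 'd' vs 'c' => DIFFER
  Position 2: 'b' vs 'a' => DIFFER
  Position 3: 'a' vs 'a' => same
Positions that differ: 2

2


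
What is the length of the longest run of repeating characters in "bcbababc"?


Input: "bcbababc"
Scanning for longest run:
  Position 1 ('c'): new char, reset run to 1
  Position 2 ('b'): new char, reset run to 1
  Position 3 ('a'): new char, reset run to 1
  Position 4 ('b'): new char, reset run to 1
  Position 5 ('a'): new char, reset run to 1
  Position 6 ('b'): new char, reset run to 1
  Position 7 ('c'): new char, reset run to 1
Longest run: 'b' with length 1

1


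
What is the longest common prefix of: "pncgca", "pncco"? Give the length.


Words: pncgca, pncco
  Position 0: all 'p' => match
  Position 1: all 'n' => match
  Position 2: all 'c' => match
  Position 3: ('g', 'c') => mismatch, stop
LCP = "pnc" (length 3)

3


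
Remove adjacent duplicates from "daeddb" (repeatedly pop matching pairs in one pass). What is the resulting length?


Input: daeddb
Stack-based adjacent duplicate removal:
  Read 'd': push. Stack: d
  Read 'a': push. Stack: da
  Read 'e': push. Stack: dae
  Read 'd': push. Stack: daed
  Read 'd': matches stack top 'd' => pop. Stack: dae
  Read 'b': push. Stack: daeb
Final stack: "daeb" (length 4)

4


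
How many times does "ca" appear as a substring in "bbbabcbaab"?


Searching for "ca" in "bbbabcbaab"
Scanning each position:
  Position 0: "bb" => no
  Position 1: "bb" => no
  Position 2: "ba" => no
  Position 3: "ab" => no
  Position 4: "bc" => no
  Position 5: "cb" => no
  Position 6: "ba" => no
  Position 7: "aa" => no
  Position 8: "ab" => no
Total occurrences: 0

0


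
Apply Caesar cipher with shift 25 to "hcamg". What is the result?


Caesar cipher: shift "hcamg" by 25
  'h' (pos 7) + 25 = pos 6 = 'g'
  'c' (pos 2) + 25 = pos 1 = 'b'
  'a' (pos 0) + 25 = pos 25 = 'z'
  'm' (pos 12) + 25 = pos 11 = 'l'
  'g' (pos 6) + 25 = pos 5 = 'f'
Result: gbzlf

gbzlf


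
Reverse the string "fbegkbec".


Input: fbegkbec
Reading characters right to left:
  Position 7: 'c'
  Position 6: 'e'
  Position 5: 'b'
  Position 4: 'k'
  Position 3: 'g'
  Position 2: 'e'
  Position 1: 'b'
  Position 0: 'f'
Reversed: cebkgebf

cebkgebf


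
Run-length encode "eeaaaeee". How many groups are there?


Input: eeaaaeee
Scanning for consecutive runs:
  Group 1: 'e' x 2 (positions 0-1)
  Group 2: 'a' x 3 (positions 2-4)
  Group 3: 'e' x 3 (positions 5-7)
Total groups: 3

3


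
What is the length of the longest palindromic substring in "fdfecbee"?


Input: "fdfecbee"
Checking substrings for palindromes:
  [0:3] "fdf" (len 3) => palindrome
  [6:8] "ee" (len 2) => palindrome
Longest palindromic substring: "fdf" with length 3

3


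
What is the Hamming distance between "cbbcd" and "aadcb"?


Comparing "cbbcd" and "aadcb" position by position:
  Position 0: 'c' vs 'a' => differ
  Position 1: 'b' vs 'a' => differ
  Position 2: 'b' vs 'd' => differ
  Position 3: 'c' vs 'c' => same
  Position 4: 'd' vs 'b' => differ
Total differences (Hamming distance): 4

4


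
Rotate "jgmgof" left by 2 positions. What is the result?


Input: "jgmgof", rotate left by 2
First 2 characters: "jg"
Remaining characters: "mgof"
Concatenate remaining + first: "mgof" + "jg" = "mgofjg"

mgofjg


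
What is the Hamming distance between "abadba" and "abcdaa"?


Comparing "abadba" and "abcdaa" position by position:
  Position 0: 'a' vs 'a' => same
  Position 1: 'b' vs 'b' => same
  Position 2: 'a' vs 'c' => differ
  Position 3: 'd' vs 'd' => same
  Position 4: 'b' vs 'a' => differ
  Position 5: 'a' vs 'a' => same
Total differences (Hamming distance): 2

2


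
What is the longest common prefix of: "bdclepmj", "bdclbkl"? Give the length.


Words: bdclepmj, bdclbkl
  Position 0: all 'b' => match
  Position 1: all 'd' => match
  Position 2: all 'c' => match
  Position 3: all 'l' => match
  Position 4: ('e', 'b') => mismatch, stop
LCP = "bdcl" (length 4)

4


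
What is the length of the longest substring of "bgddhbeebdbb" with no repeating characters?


Input: "bgddhbeebdbb"
Sliding window (track last position of each char):
  Position 0 ('b'): window [0,0] length 1 -- new best
  Position 1 ('g'): window [0,1] length 2 -- new best
  Position 2 ('d'): window [0,2] length 3 -- new best
  Position 3 ('d'): repeat (last at 2), move window start to 3
  Position 3 ('d'): window [3,3] length 1
  Position 4 ('h'): window [3,4] length 2
  Position 5 ('b'): window [3,5] length 3
  Position 6 ('e'): window [3,6] length 4 -- new best
  Position 7 ('e'): repeat (last at 6), move window start to 7
  Position 7 ('e'): window [7,7] length 1
  Position 8 ('b'): window [7,8] length 2
  Position 9 ('d'): window [7,9] length 3
  Position 10 ('b'): repeat (last at 8), move window start to 9
  Position 10 ('b'): window [9,10] length 2
  Position 11 ('b'): repeat (last at 10), move window start to 11
  Position 11 ('b'): window [11,11] length 1
Longest substring with no repeats: "dhbe" with length 4

4


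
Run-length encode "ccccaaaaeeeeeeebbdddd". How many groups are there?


Input: ccccaaaaeeeeeeebbdddd
Scanning for consecutive runs:
  Group 1: 'c' x 4 (positions 0-3)
  Group 2: 'a' x 4 (positions 4-7)
  Group 3: 'e' x 7 (positions 8-14)
  Group 4: 'b' x 2 (positions 15-16)
  Group 5: 'd' x 4 (positions 17-20)
Total groups: 5

5


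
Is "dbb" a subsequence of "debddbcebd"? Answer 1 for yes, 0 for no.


Check if "dbb" is a subsequence of "debddbcebd"
Greedy scan:
  Position 0 ('d'): matches sub[0] = 'd'
  Position 1 ('e'): no match needed
  Position 2 ('b'): matches sub[1] = 'b'
  Position 3 ('d'): no match needed
  Position 4 ('d'): no match needed
  Position 5 ('b'): matches sub[2] = 'b'
  Position 6 ('c'): no match needed
  Position 7 ('e'): no match needed
  Position 8 ('b'): no match needed
  Position 9 ('d'): no match needed
All 3 characters matched => is a subsequence

1


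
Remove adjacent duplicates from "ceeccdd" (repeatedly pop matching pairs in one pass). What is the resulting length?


Input: ceeccdd
Stack-based adjacent duplicate removal:
  Read 'c': push. Stack: c
  Read 'e': push. Stack: ce
  Read 'e': matches stack top 'e' => pop. Stack: c
  Read 'c': matches stack top 'c' => pop. Stack: (empty)
  Read 'c': push. Stack: c
  Read 'd': push. Stack: cd
  Read 'd': matches stack top 'd' => pop. Stack: c
Final stack: "c" (length 1)

1


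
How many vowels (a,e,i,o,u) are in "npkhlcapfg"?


Input: npkhlcapfg
Checking each character:
  'n' at position 0: consonant
  'p' at position 1: consonant
  'k' at position 2: consonant
  'h' at position 3: consonant
  'l' at position 4: consonant
  'c' at position 5: consonant
  'a' at position 6: vowel (running total: 1)
  'p' at position 7: consonant
  'f' at position 8: consonant
  'g' at position 9: consonant
Total vowels: 1

1


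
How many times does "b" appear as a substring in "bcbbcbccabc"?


Searching for "b" in "bcbbcbccabc"
Scanning each position:
  Position 0: "b" => MATCH
  Position 1: "c" => no
  Position 2: "b" => MATCH
  Position 3: "b" => MATCH
  Position 4: "c" => no
  Position 5: "b" => MATCH
  Position 6: "c" => no
  Position 7: "c" => no
  Position 8: "a" => no
  Position 9: "b" => MATCH
  Position 10: "c" => no
Total occurrences: 5

5


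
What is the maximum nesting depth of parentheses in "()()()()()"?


Input: "()()()()()"
Tracking depth:
  Position 0 '(': depth becomes 1
  Position 1 ')': depth becomes 0
  Position 2 '(': depth becomes 1
  Position 3 ')': depth becomes 0
  Position 4 '(': depth becomes 1
  Position 5 ')': depth becomes 0
  Position 6 '(': depth becomes 1
  Position 7 ')': depth becomes 0
  Position 8 '(': depth becomes 1
  Position 9 ')': depth becomes 0
Maximum depth reached: 1

1


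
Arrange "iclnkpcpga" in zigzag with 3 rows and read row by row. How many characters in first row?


Zigzag "iclnkpcpga" into 3 rows:
Placing characters:
  'i' => row 0
  'c' => row 1
  'l' => row 2
  'n' => row 1
  'k' => row 0
  'p' => row 1
  'c' => row 2
  'p' => row 1
  'g' => row 0
  'a' => row 1
Rows:
  Row 0: "ikg"
  Row 1: "cnppa"
  Row 2: "lc"
First row length: 3

3


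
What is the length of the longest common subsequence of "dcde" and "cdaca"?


LCS of "dcde" and "cdaca"
DP table:
           c    d    a    c    a
      0    0    0    0    0    0
  d   0    0    1    1    1    1
  c   0    1    1    1    2    2
  d   0    1    2    2    2    2
  e   0    1    2    2    2    2
LCS length = dp[4][5] = 2

2


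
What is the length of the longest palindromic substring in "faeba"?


Input: "faeba"
Checking substrings for palindromes:
  No multi-char palindromic substrings found
Longest palindromic substring: "f" with length 1

1


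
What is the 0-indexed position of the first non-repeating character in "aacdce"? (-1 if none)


Input: aacdce
Character frequencies:
  'a': 2
  'c': 2
  'd': 1
  'e': 1
Scanning left to right for freq == 1:
  Position 0 ('a'): freq=2, skip
  Position 1 ('a'): freq=2, skip
  Position 2 ('c'): freq=2, skip
  Position 3 ('d'): unique! => answer = 3

3


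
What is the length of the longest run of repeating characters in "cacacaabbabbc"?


Input: "cacacaabbabbc"
Scanning for longest run:
  Position 1 ('a'): new char, reset run to 1
  Position 2 ('c'): new char, reset run to 1
  Position 3 ('a'): new char, reset run to 1
  Position 4 ('c'): new char, reset run to 1
  Position 5 ('a'): new char, reset run to 1
  Position 6 ('a'): continues run of 'a', length=2
  Position 7 ('b'): new char, reset run to 1
  Position 8 ('b'): continues run of 'b', length=2
  Position 9 ('a'): new char, reset run to 1
  Position 10 ('b'): new char, reset run to 1
  Position 11 ('b'): continues run of 'b', length=2
  Position 12 ('c'): new char, reset run to 1
Longest run: 'a' with length 2

2


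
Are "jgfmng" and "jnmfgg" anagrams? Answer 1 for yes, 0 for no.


Strings: "jgfmng", "jnmfgg"
Sorted first:  fggjmn
Sorted second: fggjmn
Sorted forms match => anagrams

1


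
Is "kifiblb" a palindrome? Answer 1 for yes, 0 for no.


Input: kifiblb
Reversed: blbifik
  Compare pos 0 ('k') with pos 6 ('b'): MISMATCH
  Compare pos 1 ('i') with pos 5 ('l'): MISMATCH
  Compare pos 2 ('f') with pos 4 ('b'): MISMATCH
Result: not a palindrome

0


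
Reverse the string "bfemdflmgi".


Input: bfemdflmgi
Reading characters right to left:
  Position 9: 'i'
  Position 8: 'g'
  Position 7: 'm'
  Position 6: 'l'
  Position 5: 'f'
  Position 4: 'd'
  Position 3: 'm'
  Position 2: 'e'
  Position 1: 'f'
  Position 0: 'b'
Reversed: igmlfdmefb

igmlfdmefb


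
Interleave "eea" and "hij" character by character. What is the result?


Interleaving "eea" and "hij":
  Position 0: 'e' from first, 'h' from second => "eh"
  Position 1: 'e' from first, 'i' from second => "ei"
  Position 2: 'a' from first, 'j' from second => "aj"
Result: eheiaj

eheiaj


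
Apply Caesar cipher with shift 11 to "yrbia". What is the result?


Caesar cipher: shift "yrbia" by 11
  'y' (pos 24) + 11 = pos 9 = 'j'
  'r' (pos 17) + 11 = pos 2 = 'c'
  'b' (pos 1) + 11 = pos 12 = 'm'
  'i' (pos 8) + 11 = pos 19 = 't'
  'a' (pos 0) + 11 = pos 11 = 'l'
Result: jcmtl

jcmtl


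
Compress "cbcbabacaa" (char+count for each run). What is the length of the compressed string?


Input: cbcbabacaa
Runs:
  'c' x 1 => "c1"
  'b' x 1 => "b1"
  'c' x 1 => "c1"
  'b' x 1 => "b1"
  'a' x 1 => "a1"
  'b' x 1 => "b1"
  'a' x 1 => "a1"
  'c' x 1 => "c1"
  'a' x 2 => "a2"
Compressed: "c1b1c1b1a1b1a1c1a2"
Compressed length: 18

18


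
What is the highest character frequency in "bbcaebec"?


Input: bbcaebec
Character counts:
  'a': 1
  'b': 3
  'c': 2
  'e': 2
Maximum frequency: 3

3


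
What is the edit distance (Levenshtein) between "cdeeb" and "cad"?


Computing edit distance: "cdeeb" -> "cad"
DP table:
           c    a    d
      0    1    2    3
  c   1    0    1    2
  d   2    1    1    1
  e   3    2    2    2
  e   4    3    3    3
  b   5    4    4    4
Edit distance = dp[5][3] = 4

4


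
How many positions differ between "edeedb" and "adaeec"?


Comparing "edeedb" and "adaeec" position by position:
  Position 0: 'e' vs 'a' => DIFFER
  Position 1: 'd' vs 'd' => same
  Position 2: 'e' vs 'a' => DIFFER
  Position 3: 'e' vs 'e' => same
  Position 4: 'd' vs 'e' => DIFFER
  Position 5: 'b' vs 'c' => DIFFER
Positions that differ: 4

4


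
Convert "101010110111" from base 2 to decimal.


Input: "101010110111" in base 2
Positional expansion:
  Digit '1' (value 1) x 2^11 = 2048
  Digit '0' (value 0) x 2^10 = 0
  Digit '1' (value 1) x 2^9 = 512
  Digit '0' (value 0) x 2^8 = 0
  Digit '1' (value 1) x 2^7 = 128
  Digit '0' (value 0) x 2^6 = 0
  Digit '1' (value 1) x 2^5 = 32
  Digit '1' (value 1) x 2^4 = 16
  Digit '0' (value 0) x 2^3 = 0
  Digit '1' (value 1) x 2^2 = 4
  Digit '1' (value 1) x 2^1 = 2
  Digit '1' (value 1) x 2^0 = 1
Sum = 2743

2743


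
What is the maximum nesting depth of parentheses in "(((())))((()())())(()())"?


Input: "(((())))((()())())(()())"
Tracking depth:
  Position 0 '(': depth becomes 1
  Position 1 '(': depth becomes 2
  Position 2 '(': depth becomes 3
  Position 3 '(': depth becomes 4
  Position 4 ')': depth becomes 3
  Position 5 ')': depth becomes 2
  Position 6 ')': depth becomes 1
  Position 7 ')': depth becomes 0
  Position 8 '(': depth becomes 1
  Position 9 '(': depth becomes 2
  Position 10 '(': depth becomes 3
  Position 11 ')': depth becomes 2
  Position 12 '(': depth becomes 3
  Position 13 ')': depth becomes 2
  Position 14 ')': depth becomes 1
  Position 15 '(': depth becomes 2
  Position 16 ')': depth becomes 1
  Position 17 ')': depth becomes 0
  Position 18 '(': depth becomes 1
  Position 19 '(': depth becomes 2
  Position 20 ')': depth becomes 1
  Position 21 '(': depth becomes 2
  Position 22 ')': depth becomes 1
  Position 23 ')': depth becomes 0
Maximum depth reached: 4

4


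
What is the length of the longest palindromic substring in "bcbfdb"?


Input: "bcbfdb"
Checking substrings for palindromes:
  [0:3] "bcb" (len 3) => palindrome
Longest palindromic substring: "bcb" with length 3

3


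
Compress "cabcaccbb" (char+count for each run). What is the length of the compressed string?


Input: cabcaccbb
Runs:
  'c' x 1 => "c1"
  'a' x 1 => "a1"
  'b' x 1 => "b1"
  'c' x 1 => "c1"
  'a' x 1 => "a1"
  'c' x 2 => "c2"
  'b' x 2 => "b2"
Compressed: "c1a1b1c1a1c2b2"
Compressed length: 14

14


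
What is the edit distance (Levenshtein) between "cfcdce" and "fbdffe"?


Computing edit distance: "cfcdce" -> "fbdffe"
DP table:
           f    b    d    f    f    e
      0    1    2    3    4    5    6
  c   1    1    2    3    4    5    6
  f   2    1    2    3    3    4    5
  c   3    2    2    3    4    4    5
  d   4    3    3    2    3    4    5
  c   5    4    4    3    3    4    5
  e   6    5    5    4    4    4    4
Edit distance = dp[6][6] = 4

4


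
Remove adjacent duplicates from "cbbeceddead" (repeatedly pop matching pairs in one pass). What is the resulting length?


Input: cbbeceddead
Stack-based adjacent duplicate removal:
  Read 'c': push. Stack: c
  Read 'b': push. Stack: cb
  Read 'b': matches stack top 'b' => pop. Stack: c
  Read 'e': push. Stack: ce
  Read 'c': push. Stack: cec
  Read 'e': push. Stack: cece
  Read 'd': push. Stack: ceced
  Read 'd': matches stack top 'd' => pop. Stack: cece
  Read 'e': matches stack top 'e' => pop. Stack: cec
  Read 'a': push. Stack: ceca
  Read 'd': push. Stack: cecad
Final stack: "cecad" (length 5)

5


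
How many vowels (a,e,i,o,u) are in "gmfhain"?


Input: gmfhain
Checking each character:
  'g' at position 0: consonant
  'm' at position 1: consonant
  'f' at position 2: consonant
  'h' at position 3: consonant
  'a' at position 4: vowel (running total: 1)
  'i' at position 5: vowel (running total: 2)
  'n' at position 6: consonant
Total vowels: 2

2


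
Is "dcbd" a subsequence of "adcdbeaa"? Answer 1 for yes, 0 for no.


Check if "dcbd" is a subsequence of "adcdbeaa"
Greedy scan:
  Position 0 ('a'): no match needed
  Position 1 ('d'): matches sub[0] = 'd'
  Position 2 ('c'): matches sub[1] = 'c'
  Position 3 ('d'): no match needed
  Position 4 ('b'): matches sub[2] = 'b'
  Position 5 ('e'): no match needed
  Position 6 ('a'): no match needed
  Position 7 ('a'): no match needed
Only matched 3/4 characters => not a subsequence

0


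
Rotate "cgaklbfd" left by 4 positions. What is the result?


Input: "cgaklbfd", rotate left by 4
First 4 characters: "cgak"
Remaining characters: "lbfd"
Concatenate remaining + first: "lbfd" + "cgak" = "lbfdcgak"

lbfdcgak


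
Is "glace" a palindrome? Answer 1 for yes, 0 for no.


Input: glace
Reversed: ecalg
  Compare pos 0 ('g') with pos 4 ('e'): MISMATCH
  Compare pos 1 ('l') with pos 3 ('c'): MISMATCH
Result: not a palindrome

0


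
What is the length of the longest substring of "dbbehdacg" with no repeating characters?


Input: "dbbehdacg"
Sliding window (track last position of each char):
  Position 0 ('d'): window [0,0] length 1 -- new best
  Position 1 ('b'): window [0,1] length 2 -- new best
  Position 2 ('b'): repeat (last at 1), move window start to 2
  Position 2 ('b'): window [2,2] length 1
  Position 3 ('e'): window [2,3] length 2
  Position 4 ('h'): window [2,4] length 3 -- new best
  Position 5 ('d'): window [2,5] length 4 -- new best
  Position 6 ('a'): window [2,6] length 5 -- new best
  Position 7 ('c'): window [2,7] length 6 -- new best
  Position 8 ('g'): window [2,8] length 7 -- new best
Longest substring with no repeats: "behdacg" with length 7

7


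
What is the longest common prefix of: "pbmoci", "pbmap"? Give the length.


Words: pbmoci, pbmap
  Position 0: all 'p' => match
  Position 1: all 'b' => match
  Position 2: all 'm' => match
  Position 3: ('o', 'a') => mismatch, stop
LCP = "pbm" (length 3)

3


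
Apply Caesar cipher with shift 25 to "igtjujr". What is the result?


Caesar cipher: shift "igtjujr" by 25
  'i' (pos 8) + 25 = pos 7 = 'h'
  'g' (pos 6) + 25 = pos 5 = 'f'
  't' (pos 19) + 25 = pos 18 = 's'
  'j' (pos 9) + 25 = pos 8 = 'i'
  'u' (pos 20) + 25 = pos 19 = 't'
  'j' (pos 9) + 25 = pos 8 = 'i'
  'r' (pos 17) + 25 = pos 16 = 'q'
Result: hfsitiq

hfsitiq


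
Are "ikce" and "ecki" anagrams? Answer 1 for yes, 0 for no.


Strings: "ikce", "ecki"
Sorted first:  ceik
Sorted second: ceik
Sorted forms match => anagrams

1


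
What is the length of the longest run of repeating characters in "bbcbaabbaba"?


Input: "bbcbaabbaba"
Scanning for longest run:
  Position 1 ('b'): continues run of 'b', length=2
  Position 2 ('c'): new char, reset run to 1
  Position 3 ('b'): new char, reset run to 1
  Position 4 ('a'): new char, reset run to 1
  Position 5 ('a'): continues run of 'a', length=2
  Position 6 ('b'): new char, reset run to 1
  Position 7 ('b'): continues run of 'b', length=2
  Position 8 ('a'): new char, reset run to 1
  Position 9 ('b'): new char, reset run to 1
  Position 10 ('a'): new char, reset run to 1
Longest run: 'b' with length 2

2


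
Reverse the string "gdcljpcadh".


Input: gdcljpcadh
Reading characters right to left:
  Position 9: 'h'
  Position 8: 'd'
  Position 7: 'a'
  Position 6: 'c'
  Position 5: 'p'
  Position 4: 'j'
  Position 3: 'l'
  Position 2: 'c'
  Position 1: 'd'
  Position 0: 'g'
Reversed: hdacpjlcdg

hdacpjlcdg


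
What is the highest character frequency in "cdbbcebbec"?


Input: cdbbcebbec
Character counts:
  'b': 4
  'c': 3
  'd': 1
  'e': 2
Maximum frequency: 4

4


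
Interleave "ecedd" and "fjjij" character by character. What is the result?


Interleaving "ecedd" and "fjjij":
  Position 0: 'e' from first, 'f' from second => "ef"
  Position 1: 'c' from first, 'j' from second => "cj"
  Position 2: 'e' from first, 'j' from second => "ej"
  Position 3: 'd' from first, 'i' from second => "di"
  Position 4: 'd' from first, 'j' from second => "dj"
Result: efcjejdidj

efcjejdidj


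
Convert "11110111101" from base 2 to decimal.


Input: "11110111101" in base 2
Positional expansion:
  Digit '1' (value 1) x 2^10 = 1024
  Digit '1' (value 1) x 2^9 = 512
  Digit '1' (value 1) x 2^8 = 256
  Digit '1' (value 1) x 2^7 = 128
  Digit '0' (value 0) x 2^6 = 0
  Digit '1' (value 1) x 2^5 = 32
  Digit '1' (value 1) x 2^4 = 16
  Digit '1' (value 1) x 2^3 = 8
  Digit '1' (value 1) x 2^2 = 4
  Digit '0' (value 0) x 2^1 = 0
  Digit '1' (value 1) x 2^0 = 1
Sum = 1981

1981


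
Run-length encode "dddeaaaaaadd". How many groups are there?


Input: dddeaaaaaadd
Scanning for consecutive runs:
  Group 1: 'd' x 3 (positions 0-2)
  Group 2: 'e' x 1 (positions 3-3)
  Group 3: 'a' x 6 (positions 4-9)
  Group 4: 'd' x 2 (positions 10-11)
Total groups: 4

4


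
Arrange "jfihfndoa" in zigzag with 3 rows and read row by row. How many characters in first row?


Zigzag "jfihfndoa" into 3 rows:
Placing characters:
  'j' => row 0
  'f' => row 1
  'i' => row 2
  'h' => row 1
  'f' => row 0
  'n' => row 1
  'd' => row 2
  'o' => row 1
  'a' => row 0
Rows:
  Row 0: "jfa"
  Row 1: "fhno"
  Row 2: "id"
First row length: 3

3


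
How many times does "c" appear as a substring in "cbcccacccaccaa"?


Searching for "c" in "cbcccacccaccaa"
Scanning each position:
  Position 0: "c" => MATCH
  Position 1: "b" => no
  Position 2: "c" => MATCH
  Position 3: "c" => MATCH
  Position 4: "c" => MATCH
  Position 5: "a" => no
  Position 6: "c" => MATCH
  Position 7: "c" => MATCH
  Position 8: "c" => MATCH
  Position 9: "a" => no
  Position 10: "c" => MATCH
  Position 11: "c" => MATCH
  Position 12: "a" => no
  Position 13: "a" => no
Total occurrences: 9

9


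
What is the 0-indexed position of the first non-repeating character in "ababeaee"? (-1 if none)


Input: ababeaee
Character frequencies:
  'a': 3
  'b': 2
  'e': 3
Scanning left to right for freq == 1:
  Position 0 ('a'): freq=3, skip
  Position 1 ('b'): freq=2, skip
  Position 2 ('a'): freq=3, skip
  Position 3 ('b'): freq=2, skip
  Position 4 ('e'): freq=3, skip
  Position 5 ('a'): freq=3, skip
  Position 6 ('e'): freq=3, skip
  Position 7 ('e'): freq=3, skip
  No unique character found => answer = -1

-1
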